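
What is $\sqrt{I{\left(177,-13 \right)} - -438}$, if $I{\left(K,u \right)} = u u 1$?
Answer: $\sqrt{607} \approx 24.637$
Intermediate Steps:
$I{\left(K,u \right)} = u^{2}$ ($I{\left(K,u \right)} = u^{2} \cdot 1 = u^{2}$)
$\sqrt{I{\left(177,-13 \right)} - -438} = \sqrt{\left(-13\right)^{2} - -438} = \sqrt{169 + \left(-7540 + 7978\right)} = \sqrt{169 + 438} = \sqrt{607}$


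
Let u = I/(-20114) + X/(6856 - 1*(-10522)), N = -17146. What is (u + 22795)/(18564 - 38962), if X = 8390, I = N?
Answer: -1992063977947/1782484798654 ≈ -1.1176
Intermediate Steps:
I = -17146
u = 116679912/87385273 (u = -17146/(-20114) + 8390/(6856 - 1*(-10522)) = -17146*(-1/20114) + 8390/(6856 + 10522) = 8573/10057 + 8390/17378 = 8573/10057 + 8390*(1/17378) = 8573/10057 + 4195/8689 = 116679912/87385273 ≈ 1.3352)
(u + 22795)/(18564 - 38962) = (116679912/87385273 + 22795)/(18564 - 38962) = (1992063977947/87385273)/(-20398) = (1992063977947/87385273)*(-1/20398) = -1992063977947/1782484798654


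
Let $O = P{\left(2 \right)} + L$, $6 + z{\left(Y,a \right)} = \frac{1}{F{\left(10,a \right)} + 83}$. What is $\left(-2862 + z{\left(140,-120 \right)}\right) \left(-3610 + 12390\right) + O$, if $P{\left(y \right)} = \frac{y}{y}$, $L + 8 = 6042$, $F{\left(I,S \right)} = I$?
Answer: $- \frac{2341266685}{93} \approx -2.5175 \cdot 10^{7}$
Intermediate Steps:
$L = 6034$ ($L = -8 + 6042 = 6034$)
$P{\left(y \right)} = 1$
$z{\left(Y,a \right)} = - \frac{557}{93}$ ($z{\left(Y,a \right)} = -6 + \frac{1}{10 + 83} = -6 + \frac{1}{93} = - \frac{557}{93}$)
$O = 6035$ ($O = 1 + 6034 = 6035$)
$\left(-2862 + z{\left(140,-120 \right)}\right) \left(-3610 + 12390\right) + O = \left(-2862 - \frac{557}{93}\right) \left(-3610 + 12390\right) + 6035 = \left(- \frac{266723}{93}\right) 8780 + 6035 = - \frac{2341827940}{93} + 6035 = - \frac{2341266685}{93}$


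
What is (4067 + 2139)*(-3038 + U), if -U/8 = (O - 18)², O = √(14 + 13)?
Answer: -36280276 + 5361984*√3 ≈ -2.6993e+7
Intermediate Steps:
O = 3*√3 (O = √27 = 3*√3 ≈ 5.1962)
U = -8*(-18 + 3*√3)² (U = -8*(3*√3 - 18)² = -8*(-18 + 3*√3)² ≈ -1311.5)
(4067 + 2139)*(-3038 + U) = (4067 + 2139)*(-3038 + (-2808 + 864*√3)) = 6206*(-5846 + 864*√3) = -36280276 + 5361984*√3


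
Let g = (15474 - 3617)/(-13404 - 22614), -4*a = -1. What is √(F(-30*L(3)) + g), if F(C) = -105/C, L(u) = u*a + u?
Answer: √2177067990/60030 ≈ 0.77726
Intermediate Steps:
a = ¼ (a = -¼*(-1) = ¼ ≈ 0.25000)
L(u) = 5*u/4 (L(u) = u*(¼) + u = u/4 + u = 5*u/4)
g = -11857/36018 (g = 11857/(-36018) = 11857*(-1/36018) = -11857/36018 ≈ -0.32920)
√(F(-30*L(3)) + g) = √(-105/((-75*3/2)) - 11857/36018) = √(-105/((-30*15/4)) - 11857/36018) = √(-105/(-225/2) - 11857/36018) = √(-105*(-2/225) - 11857/36018) = √(14/15 - 11857/36018) = √(108799/180090) = √2177067990/60030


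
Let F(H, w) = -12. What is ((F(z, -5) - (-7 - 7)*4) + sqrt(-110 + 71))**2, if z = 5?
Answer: 1897 + 88*I*sqrt(39) ≈ 1897.0 + 549.56*I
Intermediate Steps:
((F(z, -5) - (-7 - 7)*4) + sqrt(-110 + 71))**2 = ((-12 - (-7 - 7)*4) + sqrt(-110 + 71))**2 = ((-12 - (-14)*4) + sqrt(-39))**2 = ((-12 - 1*(-56)) + I*sqrt(39))**2 = ((-12 + 56) + I*sqrt(39))**2 = (44 + I*sqrt(39))**2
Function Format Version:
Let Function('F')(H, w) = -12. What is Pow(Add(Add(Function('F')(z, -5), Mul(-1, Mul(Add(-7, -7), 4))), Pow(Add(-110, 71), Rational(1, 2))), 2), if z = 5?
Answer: Add(1897, Mul(88, I, Pow(39, Rational(1, 2)))) ≈ Add(1897.0, Mul(549.56, I))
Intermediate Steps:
Pow(Add(Add(Function('F')(z, -5), Mul(-1, Mul(Add(-7, -7), 4))), Pow(Add(-110, 71), Rational(1, 2))), 2) = Pow(Add(Add(-12, Mul(-1, Mul(Add(-7, -7), 4))), Pow(Add(-110, 71), Rational(1, 2))), 2) = Pow(Add(Add(-12, Mul(-1, Mul(-14, 4))), Pow(-39, Rational(1, 2))), 2) = Pow(Add(Add(-12, Mul(-1, -56)), Mul(I, Pow(39, Rational(1, 2)))), 2) = Pow(Add(Add(-12, 56), Mul(I, Pow(39, Rational(1, 2)))), 2) = Pow(Add(44, Mul(I, Pow(39, Rational(1, 2)))), 2)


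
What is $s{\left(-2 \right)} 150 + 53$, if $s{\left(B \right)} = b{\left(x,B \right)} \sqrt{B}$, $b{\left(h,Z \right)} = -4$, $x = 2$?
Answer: $53 - 600 i \sqrt{2} \approx 53.0 - 848.53 i$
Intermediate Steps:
$s{\left(B \right)} = - 4 \sqrt{B}$
$s{\left(-2 \right)} 150 + 53 = - 4 \sqrt{-2} \cdot 150 + 53 = - 4 i \sqrt{2} \cdot 150 + 53 = - 600 i \sqrt{2} + 53 = 53 - 600 i \sqrt{2}$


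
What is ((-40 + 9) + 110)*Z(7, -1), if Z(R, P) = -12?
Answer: -948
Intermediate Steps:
((-40 + 9) + 110)*Z(7, -1) = ((-40 + 9) + 110)*(-12) = (-31 + 110)*(-12) = 79*(-12) = -948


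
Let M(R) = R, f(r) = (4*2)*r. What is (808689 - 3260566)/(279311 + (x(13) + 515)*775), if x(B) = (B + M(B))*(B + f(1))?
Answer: -2451877/1101586 ≈ -2.2258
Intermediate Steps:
f(r) = 8*r
x(B) = 2*B*(8 + B) (x(B) = (B + B)*(B + 8*1) = (2*B)*(B + 8) = (2*B)*(8 + B) = 2*B*(8 + B))
(808689 - 3260566)/(279311 + (x(13) + 515)*775) = (808689 - 3260566)/(279311 + (2*13*(8 + 13) + 515)*775) = -2451877/(279311 + (2*13*21 + 515)*775) = -2451877/(279311 + (546 + 515)*775) = -2451877/(279311 + 1061*775) = -2451877/(279311 + 822275) = -2451877/1101586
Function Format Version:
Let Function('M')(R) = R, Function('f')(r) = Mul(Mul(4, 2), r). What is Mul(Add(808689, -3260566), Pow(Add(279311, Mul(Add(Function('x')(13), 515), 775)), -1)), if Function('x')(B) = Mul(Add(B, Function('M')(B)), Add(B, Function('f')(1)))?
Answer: Rational(-2451877, 1101586) ≈ -2.2258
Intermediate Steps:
Function('f')(r) = Mul(8, r)
Function('x')(B) = Mul(2, B, Add(8, B)) (Function('x')(B) = Mul(Add(B, B), Add(B, Mul(8, 1))) = Mul(Mul(2, B), Add(B, 8)) = Mul(Mul(2, B), Add(8, B)) = Mul(2, B, Add(8, B)))
Mul(Add(808689, -3260566), Pow(Add(279311, Mul(Add(Function('x')(13), 515), 775)), -1)) = Mul(Add(808689, -3260566), Pow(Add(279311, Mul(Add(Mul(2, 13, Add(8, 13)), 515), 775)), -1)) = Mul(-2451877, Pow(Add(279311, Mul(Add(Mul(2, 13, 21), 515), 775)), -1)) = Mul(-2451877, Pow(Add(279311, Mul(Add(546, 515), 775)), -1)) = Mul(-2451877, Pow(Add(279311, Mul(1061, 775)), -1)) = Mul(-2451877, Pow(Add(279311, 822275), -1)) = Mul(-2451877, Pow(1101586, -1)) = Mul(-2451877, Rational(1, 1101586)) = Rational(-2451877, 1101586)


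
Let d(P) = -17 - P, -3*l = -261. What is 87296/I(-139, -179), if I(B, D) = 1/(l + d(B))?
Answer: 18244864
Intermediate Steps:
l = 87 (l = -⅓*(-261) = 87)
I(B, D) = 1/(70 - B) (I(B, D) = 1/(87 + (-17 - B)) = 1/(70 - B))
87296/I(-139, -179) = 87296/((-1/(-70 - 139))) = 87296/((-1/(-209))) = 87296/((-1*(-1/209))) = 87296/(1/209) = 87296*209 = 18244864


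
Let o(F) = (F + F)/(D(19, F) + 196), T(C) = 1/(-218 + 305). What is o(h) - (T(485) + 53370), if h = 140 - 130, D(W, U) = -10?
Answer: -143938631/2697 ≈ -53370.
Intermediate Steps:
T(C) = 1/87
h = 10
o(F) = F/93 (o(F) = (F + F)/(-10 + 196) = (2*F)/186 = (2*F)*(1/186) = F/93)
o(h) - (T(485) + 53370) = (1/93)*10 - (1/87 + 53370) = 10/93 - 1*4643191/87 = 10/93 - 4643191/87 = -143938631/2697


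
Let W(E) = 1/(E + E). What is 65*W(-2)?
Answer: -65/4 ≈ -16.250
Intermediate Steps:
W(E) = 1/(2*E)
65*W(-2) = 65*((½)/(-2)) = 65*((½)*(-½)) = 65*(-¼) = -65/4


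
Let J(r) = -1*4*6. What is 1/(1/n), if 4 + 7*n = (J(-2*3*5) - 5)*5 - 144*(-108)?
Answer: 15403/7 ≈ 2200.4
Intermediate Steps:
J(r) = -24 (J(r) = -4*6 = -24)
n = 15403/7 (n = -4/7 + ((-24 - 5)*5 - 144*(-108))/7 = -4/7 + (-29*5 + 15552)/7 = -4/7 + (-145 + 15552)/7 = -4/7 + (⅐)*15407 = -4/7 + 2201 = 15403/7 ≈ 2200.4)
1/(1/n) = 1/(1/(15403/7)) = 1/(7/15403) = 15403/7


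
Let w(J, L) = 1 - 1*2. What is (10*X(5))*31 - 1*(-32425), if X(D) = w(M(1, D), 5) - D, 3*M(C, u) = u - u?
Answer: 30565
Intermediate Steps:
M(C, u) = 0 (M(C, u) = (u - u)/3 = (1/3)*0 = 0)
w(J, L) = -1 (w(J, L) = 1 - 2 = -1)
X(D) = -1 - D
(10*X(5))*31 - 1*(-32425) = (10*(-1 - 1*5))*31 - 1*(-32425) = (10*(-1 - 5))*31 + 32425 = (10*(-6))*31 + 32425 = -60*31 + 32425 = -1860 + 32425 = 30565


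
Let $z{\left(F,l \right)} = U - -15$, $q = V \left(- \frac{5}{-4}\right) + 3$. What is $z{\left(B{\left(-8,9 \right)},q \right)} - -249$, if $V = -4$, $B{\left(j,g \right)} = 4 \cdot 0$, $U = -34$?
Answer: $230$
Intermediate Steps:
$B{\left(j,g \right)} = 0$
$q = -2$ ($q = - 4 \left(- \frac{5}{-4}\right) + 3 = - 4 \left(\left(-5\right) \left(- \frac{1}{4}\right)\right) + 3 = \left(-4\right) \frac{5}{4} + 3 = -5 + 3 = -2$)
$z{\left(F,l \right)} = -19$ ($z{\left(F,l \right)} = -34 - -15 = -34 + 15 = -19$)
$z{\left(B{\left(-8,9 \right)},q \right)} - -249 = -19 - -249 = -19 + 249 = 230$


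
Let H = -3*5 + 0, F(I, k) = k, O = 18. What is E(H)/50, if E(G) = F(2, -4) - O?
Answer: -11/25 ≈ -0.44000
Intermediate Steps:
H = -15 (H = -15 + 0 = -15)
E(G) = -22 (E(G) = -4 - 1*18 = -4 - 18 = -22)
E(H)/50 = -22/50 = -22*1/50 = -11/25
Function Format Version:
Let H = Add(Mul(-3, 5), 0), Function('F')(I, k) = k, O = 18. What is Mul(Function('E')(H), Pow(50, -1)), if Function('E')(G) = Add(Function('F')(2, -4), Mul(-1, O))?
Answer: Rational(-11, 25) ≈ -0.44000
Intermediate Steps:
H = -15 (H = Add(-15, 0) = -15)
Function('E')(G) = -22 (Function('E')(G) = Add(-4, Mul(-1, 18)) = Add(-4, -18) = -22)
Mul(Function('E')(H), Pow(50, -1)) = Mul(-22, Pow(50, -1)) = Mul(-22, Rational(1, 50)) = Rational(-11, 25)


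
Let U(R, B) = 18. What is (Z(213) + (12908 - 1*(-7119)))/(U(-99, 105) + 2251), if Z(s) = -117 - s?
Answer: 19697/2269 ≈ 8.6809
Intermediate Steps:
(Z(213) + (12908 - 1*(-7119)))/(U(-99, 105) + 2251) = ((-117 - 1*213) + (12908 - 1*(-7119)))/(18 + 2251) = ((-117 - 213) + (12908 + 7119))/2269 = (-330 + 20027)*(1/2269) = 19697*(1/2269) = 19697/2269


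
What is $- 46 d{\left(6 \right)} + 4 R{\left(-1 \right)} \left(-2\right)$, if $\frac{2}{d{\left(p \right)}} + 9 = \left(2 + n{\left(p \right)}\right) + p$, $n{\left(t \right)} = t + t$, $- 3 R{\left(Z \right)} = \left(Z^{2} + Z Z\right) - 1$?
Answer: $- \frac{188}{33} \approx -5.697$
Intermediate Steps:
$R{\left(Z \right)} = \frac{1}{3} - \frac{2 Z^{2}}{3}$ ($R{\left(Z \right)} = - \frac{\left(Z^{2} + Z Z\right) - 1}{3} = - \frac{\left(Z^{2} + Z^{2}\right) - 1}{3} = - \frac{2 Z^{2} - 1}{3} = - \frac{-1 + 2 Z^{2}}{3} = \frac{1}{3} - \frac{2 Z^{2}}{3}$)
$n{\left(t \right)} = 2 t$
$d{\left(p \right)} = \frac{2}{-7 + 3 p}$ ($d{\left(p \right)} = \frac{2}{-9 + \left(\left(2 + 2 p\right) + p\right)} = \frac{2}{-9 + \left(2 + 3 p\right)} = \frac{2}{-7 + 3 p}$)
$- 46 d{\left(6 \right)} + 4 R{\left(-1 \right)} \left(-2\right) = - 46 \frac{2}{-7 + 3 \cdot 6} + 4 \left(\frac{1}{3} - \frac{2 \left(-1\right)^{2}}{3}\right) \left(-2\right) = - 46 \frac{2}{-7 + 18} + 4 \left(\frac{1}{3} - \frac{2}{3}\right) \left(-2\right) = - 46 \cdot \frac{2}{11} + 4 \left(\frac{1}{3} - \frac{2}{3}\right) \left(-2\right) = - 46 \cdot 2 \cdot \frac{1}{11} + 4 \left(- \frac{1}{3}\right) \left(-2\right) = \left(-46\right) \frac{2}{11} - - \frac{8}{3} = - \frac{92}{11} + \frac{8}{3} = - \frac{188}{33}$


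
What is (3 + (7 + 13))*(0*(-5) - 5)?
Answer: -115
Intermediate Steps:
(3 + (7 + 13))*(0*(-5) - 5) = (3 + 20)*(0 - 5) = 23*(-5) = -115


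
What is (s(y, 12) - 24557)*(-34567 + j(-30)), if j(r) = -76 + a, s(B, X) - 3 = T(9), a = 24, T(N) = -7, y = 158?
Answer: 850277259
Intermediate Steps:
s(B, X) = -4 (s(B, X) = 3 - 7 = -4)
j(r) = -52 (j(r) = -76 + 24 = -52)
(s(y, 12) - 24557)*(-34567 + j(-30)) = (-4 - 24557)*(-34567 - 52) = -24561*(-34619) = 850277259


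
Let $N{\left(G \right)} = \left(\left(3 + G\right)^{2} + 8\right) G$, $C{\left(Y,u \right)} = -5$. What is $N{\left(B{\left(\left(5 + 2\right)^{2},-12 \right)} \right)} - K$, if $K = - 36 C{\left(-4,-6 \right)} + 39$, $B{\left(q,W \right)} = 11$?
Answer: $2025$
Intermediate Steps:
$N{\left(G \right)} = G \left(8 + \left(3 + G\right)^{2}\right)$ ($N{\left(G \right)} = \left(8 + \left(3 + G\right)^{2}\right) G = G \left(8 + \left(3 + G\right)^{2}\right)$)
$K = 219$ ($K = \left(-36\right) \left(-5\right) + 39 = 180 + 39 = 219$)
$N{\left(B{\left(\left(5 + 2\right)^{2},-12 \right)} \right)} - K = 11 \left(8 + \left(3 + 11\right)^{2}\right) - 219 = 11 \left(8 + 14^{2}\right) - 219 = 11 \left(8 + 196\right) - 219 = 11 \cdot 204 - 219 = 2244 - 219 = 2025$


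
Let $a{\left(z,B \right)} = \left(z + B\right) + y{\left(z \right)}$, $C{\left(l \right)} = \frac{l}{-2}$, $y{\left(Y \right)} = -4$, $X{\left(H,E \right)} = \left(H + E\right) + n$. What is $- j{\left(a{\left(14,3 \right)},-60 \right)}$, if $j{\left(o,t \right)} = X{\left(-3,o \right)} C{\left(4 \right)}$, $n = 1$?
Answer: $22$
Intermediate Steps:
$X{\left(H,E \right)} = 1 + E + H$ ($X{\left(H,E \right)} = \left(H + E\right) + 1 = \left(E + H\right) + 1 = 1 + E + H$)
$C{\left(l \right)} = - \frac{l}{2}$ ($C{\left(l \right)} = l \left(- \frac{1}{2}\right) = - \frac{l}{2}$)
$a{\left(z,B \right)} = -4 + B + z$ ($a{\left(z,B \right)} = \left(z + B\right) - 4 = \left(B + z\right) - 4 = -4 + B + z$)
$j{\left(o,t \right)} = 4 - 2 o$ ($j{\left(o,t \right)} = \left(1 + o - 3\right) \left(\left(- \frac{1}{2}\right) 4\right) = \left(-2 + o\right) \left(-2\right) = 4 - 2 o$)
$- j{\left(a{\left(14,3 \right)},-60 \right)} = - (4 - 2 \left(-4 + 3 + 14\right)) = - (4 - 26) = \left(-1\right) \left(-22\right) = 22$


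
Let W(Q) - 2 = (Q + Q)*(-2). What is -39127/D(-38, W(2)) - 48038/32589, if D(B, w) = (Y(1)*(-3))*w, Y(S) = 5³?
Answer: -153688367/8147250 ≈ -18.864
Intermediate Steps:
Y(S) = 125
W(Q) = 2 - 4*Q (W(Q) = 2 + (Q + Q)*(-2) = 2 + (2*Q)*(-2) = 2 - 4*Q)
D(B, w) = -375*w (D(B, w) = (125*(-3))*w = -375*w)
-39127/D(-38, W(2)) - 48038/32589 = -39127*(-1/(375*(2 - 4*2))) - 48038/32589 = -39127*(-1/(375*(2 - 8))) - 48038*1/32589 = -39127/((-375*(-6))) - 48038/32589 = -39127/2250 - 48038/32589 = -153688367/8147250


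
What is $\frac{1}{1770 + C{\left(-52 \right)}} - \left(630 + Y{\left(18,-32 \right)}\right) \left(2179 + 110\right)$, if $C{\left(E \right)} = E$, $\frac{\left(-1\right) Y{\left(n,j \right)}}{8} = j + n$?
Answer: $- \frac{2917916483}{1718} \approx -1.6984 \cdot 10^{6}$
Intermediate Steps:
$Y{\left(n,j \right)} = - 8 j - 8 n$ ($Y{\left(n,j \right)} = - 8 \left(j + n\right) = - 8 j - 8 n$)
$\frac{1}{1770 + C{\left(-52 \right)}} - \left(630 + Y{\left(18,-32 \right)}\right) \left(2179 + 110\right) = \frac{1}{1770 - 52} - \left(630 - -112\right) \left(2179 + 110\right) = \frac{1}{1718} - \left(630 + \left(256 - 144\right)\right) 2289 = \frac{1}{1718} - \left(630 + 112\right) 2289 = \frac{1}{1718} - 742 \cdot 2289 = \frac{1}{1718} - 1698438 = - \frac{2917916483}{1718}$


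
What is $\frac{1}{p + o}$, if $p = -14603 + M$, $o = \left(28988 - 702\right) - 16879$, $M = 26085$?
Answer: $\frac{1}{22889} \approx 4.3689 \cdot 10^{-5}$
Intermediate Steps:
$o = 11407$ ($o = 28286 - 16879 = 11407$)
$p = 11482$ ($p = -14603 + 26085 = 11482$)
$\frac{1}{p + o} = \frac{1}{11482 + 11407} = \frac{1}{22889}$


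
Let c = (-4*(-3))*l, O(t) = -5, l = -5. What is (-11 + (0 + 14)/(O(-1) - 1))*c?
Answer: 800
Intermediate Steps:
c = -60 (c = -4*(-3)*(-5) = 12*(-5) = -60)
(-11 + (0 + 14)/(O(-1) - 1))*c = (-11 + (0 + 14)/(-5 - 1))*(-60) = (-11 + 14/(-6))*(-60) = (-11 + 14*(-1/6))*(-60) = (-11 - 7/3)*(-60) = -40/3*(-60) = 800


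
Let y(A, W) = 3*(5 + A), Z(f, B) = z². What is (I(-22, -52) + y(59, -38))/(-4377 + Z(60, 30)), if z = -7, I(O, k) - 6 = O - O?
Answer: -99/2164 ≈ -0.045749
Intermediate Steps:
I(O, k) = 6 (I(O, k) = 6 + (O - O) = 6 + 0 = 6)
Z(f, B) = 49 (Z(f, B) = (-7)² = 49)
y(A, W) = 15 + 3*A
(I(-22, -52) + y(59, -38))/(-4377 + Z(60, 30)) = (6 + (15 + 3*59))/(-4377 + 49) = (6 + (15 + 177))/(-4328) = (6 + 192)*(-1/4328) = 198*(-1/4328) = -99/2164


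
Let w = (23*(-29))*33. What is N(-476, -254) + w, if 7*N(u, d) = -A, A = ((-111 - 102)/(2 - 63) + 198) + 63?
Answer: -9414831/427 ≈ -22049.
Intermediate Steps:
A = 16134/61 (A = (-213/(-61) + 198) + 63 = (-213*(-1/61) + 198) + 63 = (213/61 + 198) + 63 = 12291/61 + 63 = 16134/61 ≈ 264.49)
w = -22011 (w = -667*33 = -22011)
N(u, d) = -16134/427 (N(u, d) = (-1*16134/61)/7 = (1/7)*(-16134/61) = -16134/427)
N(-476, -254) + w = -16134/427 - 22011 = -9414831/427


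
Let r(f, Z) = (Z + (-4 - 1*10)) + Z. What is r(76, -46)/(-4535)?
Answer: 106/4535 ≈ 0.023374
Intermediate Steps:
r(f, Z) = -14 + 2*Z (r(f, Z) = (Z + (-4 - 10)) + Z = (Z - 14) + Z = (-14 + Z) + Z = -14 + 2*Z)
r(76, -46)/(-4535) = (-14 + 2*(-46))/(-4535) = (-14 - 92)*(-1/4535) = -106*(-1/4535) = 106/4535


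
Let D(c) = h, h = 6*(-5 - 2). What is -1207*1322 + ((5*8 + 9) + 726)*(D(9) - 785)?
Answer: -2236579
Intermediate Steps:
h = -42 (h = 6*(-7) = -42)
D(c) = -42
-1207*1322 + ((5*8 + 9) + 726)*(D(9) - 785) = -1207*1322 + ((5*8 + 9) + 726)*(-42 - 785) = -1595654 + ((40 + 9) + 726)*(-827) = -1595654 + (49 + 726)*(-827) = -1595654 + 775*(-827) = -1595654 - 640925 = -2236579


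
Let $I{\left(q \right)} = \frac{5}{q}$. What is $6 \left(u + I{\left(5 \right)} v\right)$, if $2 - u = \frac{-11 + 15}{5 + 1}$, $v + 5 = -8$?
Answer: $-70$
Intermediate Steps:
$v = -13$ ($v = -5 - 8 = -13$)
$u = \frac{4}{3}$ ($u = 2 - \frac{-11 + 15}{5 + 1} = 2 - \frac{4}{6} = 2 - 4 \cdot \frac{1}{6} = 2 - \frac{2}{3} = \frac{4}{3} \approx 1.3333$)
$6 \left(u + I{\left(5 \right)} v\right) = 6 \left(\frac{4}{3} + \frac{5}{5} \left(-13\right)\right) = 6 \left(\frac{4}{3} + 5 \cdot \frac{1}{5} \left(-13\right)\right) = 6 \left(\frac{4}{3} + 1 \left(-13\right)\right) = 6 \left(\frac{4}{3} - 13\right) = 6 \left(- \frac{35}{3}\right) = -70$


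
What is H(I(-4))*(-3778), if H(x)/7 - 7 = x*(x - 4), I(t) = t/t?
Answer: -105784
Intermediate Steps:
I(t) = 1
H(x) = 49 + 7*x*(-4 + x) (H(x) = 49 + 7*(x*(x - 4)) = 49 + 7*(x*(-4 + x)) = 49 + 7*x*(-4 + x))
H(I(-4))*(-3778) = (49 - 28*1 + 7*1²)*(-3778) = (49 - 28 + 7*1)*(-3778) = (49 - 28 + 7)*(-3778) = 28*(-3778) = -105784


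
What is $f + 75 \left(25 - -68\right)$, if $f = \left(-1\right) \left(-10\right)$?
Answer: $6985$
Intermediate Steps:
$f = 10$
$f + 75 \left(25 - -68\right) = 10 + 75 \left(25 - -68\right) = 10 + 75 \left(25 + 68\right) = 10 + 75 \cdot 93 = 10 + 6975 = 6985$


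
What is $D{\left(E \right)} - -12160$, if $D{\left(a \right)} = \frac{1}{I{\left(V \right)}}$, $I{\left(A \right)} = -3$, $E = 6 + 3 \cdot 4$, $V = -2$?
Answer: $\frac{36479}{3} \approx 12160.0$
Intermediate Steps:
$E = 18$ ($E = 6 + 12 = 18$)
$D{\left(a \right)} = - \frac{1}{3}$ ($D{\left(a \right)} = \frac{1}{-3} = - \frac{1}{3}$)
$D{\left(E \right)} - -12160 = - \frac{1}{3} - -12160 = - \frac{1}{3} + 12160 = \frac{36479}{3}$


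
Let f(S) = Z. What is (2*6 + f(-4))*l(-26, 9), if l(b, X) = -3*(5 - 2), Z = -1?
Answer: -99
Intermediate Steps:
f(S) = -1
l(b, X) = -9 (l(b, X) = -3*3 = -9)
(2*6 + f(-4))*l(-26, 9) = (2*6 - 1)*(-9) = (12 - 1)*(-9) = 11*(-9) = -99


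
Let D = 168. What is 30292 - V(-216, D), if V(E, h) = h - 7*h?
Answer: 31300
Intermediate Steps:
V(E, h) = -6*h
30292 - V(-216, D) = 30292 - (-6)*168 = 30292 - 1*(-1008) = 30292 + 1008 = 31300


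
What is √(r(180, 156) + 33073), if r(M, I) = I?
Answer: √33229 ≈ 182.29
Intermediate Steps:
√(r(180, 156) + 33073) = √(156 + 33073) = √33229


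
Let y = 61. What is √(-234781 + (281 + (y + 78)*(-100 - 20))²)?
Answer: 2*√67173105 ≈ 16392.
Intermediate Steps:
√(-234781 + (281 + (y + 78)*(-100 - 20))²) = √(-234781 + (281 + (61 + 78)*(-100 - 20))²) = √(-234781 + (281 + 139*(-120))²) = √(-234781 + (281 - 16680)²) = √(-234781 + (-16399)²) = √(-234781 + 268927201) = √268692420 = 2*√67173105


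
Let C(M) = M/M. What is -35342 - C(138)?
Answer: -35343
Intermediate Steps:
C(M) = 1
-35342 - C(138) = -35342 - 1*1 = -35342 - 1 = -35343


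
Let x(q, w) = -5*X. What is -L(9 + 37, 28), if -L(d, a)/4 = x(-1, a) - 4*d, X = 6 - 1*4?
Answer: -776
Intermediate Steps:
X = 2 (X = 6 - 4 = 2)
x(q, w) = -10 (x(q, w) = -5*2 = -10)
L(d, a) = 40 + 16*d (L(d, a) = -4*(-10 - 4*d) = 40 + 16*d)
-L(9 + 37, 28) = -(40 + 16*(9 + 37)) = -(40 + 16*46) = -(40 + 736) = -1*776 = -776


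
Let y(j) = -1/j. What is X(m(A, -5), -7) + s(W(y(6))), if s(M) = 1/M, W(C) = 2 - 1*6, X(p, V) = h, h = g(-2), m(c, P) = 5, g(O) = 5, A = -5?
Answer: 19/4 ≈ 4.7500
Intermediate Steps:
h = 5
X(p, V) = 5
W(C) = -4 (W(C) = 2 - 6 = -4)
X(m(A, -5), -7) + s(W(y(6))) = 5 + 1/(-4) = 5 - ¼ = 19/4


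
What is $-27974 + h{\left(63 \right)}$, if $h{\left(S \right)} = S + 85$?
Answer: $-27826$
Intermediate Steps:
$h{\left(S \right)} = 85 + S$
$-27974 + h{\left(63 \right)} = -27974 + \left(85 + 63\right) = -27974 + 148 = -27826$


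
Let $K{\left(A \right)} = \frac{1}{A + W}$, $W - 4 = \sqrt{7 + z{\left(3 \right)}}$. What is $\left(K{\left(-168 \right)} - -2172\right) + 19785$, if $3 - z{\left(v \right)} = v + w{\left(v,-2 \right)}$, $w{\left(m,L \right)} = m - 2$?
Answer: $\frac{295211783}{13445} - \frac{\sqrt{6}}{26890} \approx 21957.0$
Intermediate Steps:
$w{\left(m,L \right)} = -2 + m$
$z{\left(v \right)} = 5 - 2 v$ ($z{\left(v \right)} = 3 - \left(v + \left(-2 + v\right)\right) = 3 - \left(-2 + 2 v\right) = 5 - 2 v$)
$W = 4 + \sqrt{6}$ ($W = 4 + \sqrt{7 + \left(5 - 6\right)} = 4 + \sqrt{7 - 1} = 4 + \sqrt{6} \approx 6.4495$)
$K{\left(A \right)} = \frac{1}{4 + A + \sqrt{6}}$ ($K{\left(A \right)} = \frac{1}{A + \left(4 + \sqrt{6}\right)} = \frac{1}{4 + A + \sqrt{6}}$)
$\left(K{\left(-168 \right)} - -2172\right) + 19785 = \left(\frac{1}{4 - 168 + \sqrt{6}} - -2172\right) + 19785 = \left(\frac{1}{-164 + \sqrt{6}} + \left(-4 + 2176\right)\right) + 19785 = \left(\frac{1}{-164 + \sqrt{6}} + 2172\right) + 19785 = \left(2172 + \frac{1}{-164 + \sqrt{6}}\right) + 19785 = 21957 + \frac{1}{-164 + \sqrt{6}}$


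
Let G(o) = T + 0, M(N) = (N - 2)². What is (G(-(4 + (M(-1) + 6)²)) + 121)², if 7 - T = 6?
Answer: 14884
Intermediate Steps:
T = 1 (T = 7 - 1*6 = 7 - 6 = 1)
M(N) = (-2 + N)²
G(o) = 1 (G(o) = 1 + 0 = 1)
(G(-(4 + (M(-1) + 6)²)) + 121)² = (1 + 121)² = 122² = 14884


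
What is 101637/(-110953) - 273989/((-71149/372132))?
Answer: 11312768919953331/7894194997 ≈ 1.4330e+6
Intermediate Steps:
101637/(-110953) - 273989/((-71149/372132)) = 101637*(-1/110953) - 273989/((-71149*1/372132)) = -101637/110953 - 273989/(-71149/372132) = -101637/110953 - 273989*(-372132/71149) = -101637/110953 + 101960074548/71149 = 11312768919953331/7894194997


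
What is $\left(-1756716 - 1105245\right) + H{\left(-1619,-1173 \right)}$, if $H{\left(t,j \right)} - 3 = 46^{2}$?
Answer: $-2859842$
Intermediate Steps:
$H{\left(t,j \right)} = 2119$ ($H{\left(t,j \right)} = 3 + 46^{2} = 3 + 2116 = 2119$)
$\left(-1756716 - 1105245\right) + H{\left(-1619,-1173 \right)} = \left(-1756716 - 1105245\right) + 2119 = -2861961 + 2119 = -2859842$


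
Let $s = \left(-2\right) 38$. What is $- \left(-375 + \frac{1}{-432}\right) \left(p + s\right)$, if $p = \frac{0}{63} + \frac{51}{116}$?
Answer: $- \frac{1419938765}{50112} \approx -28335.0$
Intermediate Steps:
$p = \frac{51}{116}$ ($p = 0 \cdot \frac{1}{63} + 51 \cdot \frac{1}{116} = 0 + \frac{51}{116} = \frac{51}{116} \approx 0.43966$)
$s = -76$
$- \left(-375 + \frac{1}{-432}\right) \left(p + s\right) = - \left(-375 + \frac{1}{-432}\right) \left(\frac{51}{116} - 76\right) = - \frac{\left(-375 - \frac{1}{432}\right) \left(-8765\right)}{116} = - \frac{\left(-162001\right) \left(-8765\right)}{432 \cdot 116} = \left(-1\right) \frac{1419938765}{50112} = - \frac{1419938765}{50112}$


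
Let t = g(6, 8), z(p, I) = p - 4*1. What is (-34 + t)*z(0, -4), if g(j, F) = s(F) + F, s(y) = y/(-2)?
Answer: 120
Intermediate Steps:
s(y) = -y/2 (s(y) = y*(-½) = -y/2)
z(p, I) = -4 + p (z(p, I) = p - 4 = -4 + p)
g(j, F) = F/2 (g(j, F) = -F/2 + F = F/2)
t = 4 (t = (½)*8 = 4)
(-34 + t)*z(0, -4) = (-34 + 4)*(-4 + 0) = -30*(-4) = 120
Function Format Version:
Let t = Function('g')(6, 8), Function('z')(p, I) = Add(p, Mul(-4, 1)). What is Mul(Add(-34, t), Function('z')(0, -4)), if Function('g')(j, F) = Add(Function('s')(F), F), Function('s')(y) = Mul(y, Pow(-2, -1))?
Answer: 120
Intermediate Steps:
Function('s')(y) = Mul(Rational(-1, 2), y) (Function('s')(y) = Mul(y, Rational(-1, 2)) = Mul(Rational(-1, 2), y))
Function('z')(p, I) = Add(-4, p) (Function('z')(p, I) = Add(p, -4) = Add(-4, p))
Function('g')(j, F) = Mul(Rational(1, 2), F) (Function('g')(j, F) = Add(Mul(Rational(-1, 2), F), F) = Mul(Rational(1, 2), F))
t = 4 (t = Mul(Rational(1, 2), 8) = 4)
Mul(Add(-34, t), Function('z')(0, -4)) = Mul(Add(-34, 4), Add(-4, 0)) = Mul(-30, -4) = 120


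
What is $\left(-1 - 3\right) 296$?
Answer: $-1184$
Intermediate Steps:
$\left(-1 - 3\right) 296 = \left(-4\right) 296 = -1184$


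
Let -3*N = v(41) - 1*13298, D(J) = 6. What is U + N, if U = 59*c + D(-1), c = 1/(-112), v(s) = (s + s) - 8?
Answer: 494309/112 ≈ 4413.5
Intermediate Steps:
v(s) = -8 + 2*s (v(s) = 2*s - 8 = -8 + 2*s)
c = -1/112 ≈ -0.0089286
N = 4408 (N = -((-8 + 2*41) - 1*13298)/3 = -((-8 + 82) - 13298)/3 = -(74 - 13298)/3 = -⅓*(-13224) = 4408)
U = 613/112 (U = 59*(-1/112) + 6 = -59/112 + 6 = 613/112 ≈ 5.4732)
U + N = 613/112 + 4408 = 494309/112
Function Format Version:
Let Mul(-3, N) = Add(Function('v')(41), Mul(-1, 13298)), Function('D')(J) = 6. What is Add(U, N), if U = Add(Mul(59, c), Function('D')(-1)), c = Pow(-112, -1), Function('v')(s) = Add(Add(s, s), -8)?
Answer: Rational(494309, 112) ≈ 4413.5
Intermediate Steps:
Function('v')(s) = Add(-8, Mul(2, s)) (Function('v')(s) = Add(Mul(2, s), -8) = Add(-8, Mul(2, s)))
c = Rational(-1, 112) ≈ -0.0089286
N = 4408 (N = Mul(Rational(-1, 3), Add(Add(-8, Mul(2, 41)), Mul(-1, 13298))) = Mul(Rational(-1, 3), Add(Add(-8, 82), -13298)) = Mul(Rational(-1, 3), Add(74, -13298)) = Mul(Rational(-1, 3), -13224) = 4408)
U = Rational(613, 112) (U = Add(Mul(59, Rational(-1, 112)), 6) = Add(Rational(-59, 112), 6) = Rational(613, 112) ≈ 5.4732)
Add(U, N) = Add(Rational(613, 112), 4408) = Rational(494309, 112)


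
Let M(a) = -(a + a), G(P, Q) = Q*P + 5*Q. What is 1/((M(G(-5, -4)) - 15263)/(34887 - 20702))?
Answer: -14185/15263 ≈ -0.92937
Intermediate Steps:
G(P, Q) = 5*Q + P*Q (G(P, Q) = P*Q + 5*Q = 5*Q + P*Q)
M(a) = -2*a
1/((M(G(-5, -4)) - 15263)/(34887 - 20702)) = 1/((-(-8)*(5 - 5) - 15263)/(34887 - 20702)) = 1/((-(-8)*0 - 15263)/14185) = 1/((-2*0 - 15263)*(1/14185)) = 1/((0 - 15263)*(1/14185)) = 1/(-15263*1/14185) = 1/(-15263/14185) = -14185/15263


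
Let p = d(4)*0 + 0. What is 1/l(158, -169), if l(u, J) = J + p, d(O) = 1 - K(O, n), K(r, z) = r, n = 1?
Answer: -1/169 ≈ -0.0059172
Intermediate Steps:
d(O) = 1 - O
p = 0 (p = (1 - 1*4)*0 + 0 = (1 - 4)*0 + 0 = -3*0 + 0 = 0 + 0 = 0)
l(u, J) = J (l(u, J) = J + 0 = J)
1/l(158, -169) = 1/(-169) = -1/169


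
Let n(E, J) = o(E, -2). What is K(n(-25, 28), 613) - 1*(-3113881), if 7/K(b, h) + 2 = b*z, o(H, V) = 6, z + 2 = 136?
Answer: 2497332569/802 ≈ 3.1139e+6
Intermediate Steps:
z = 134 (z = -2 + 136 = 134)
n(E, J) = 6
K(b, h) = 7/(-2 + 134*b) (K(b, h) = 7/(-2 + b*134) = 7/(-2 + 134*b))
K(n(-25, 28), 613) - 1*(-3113881) = 7/(2*(-1 + 67*6)) - 1*(-3113881) = 7/(2*(-1 + 402)) + 3113881 = (7/2)/401 + 3113881 = (7/2)*(1/401) + 3113881 = 7/802 + 3113881 = 2497332569/802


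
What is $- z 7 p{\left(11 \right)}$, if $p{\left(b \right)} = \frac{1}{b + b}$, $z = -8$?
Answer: $\frac{28}{11} \approx 2.5455$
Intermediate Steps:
$p{\left(b \right)} = \frac{1}{2 b}$
$- z 7 p{\left(11 \right)} = \left(-1\right) \left(-8\right) 7 \frac{1}{2 \cdot 11} = 8 \cdot 7 \cdot \frac{1}{2} \cdot \frac{1}{11} = 56 \cdot \frac{1}{22} = \frac{28}{11}$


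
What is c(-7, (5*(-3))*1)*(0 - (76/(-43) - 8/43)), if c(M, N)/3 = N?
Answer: -3780/43 ≈ -87.907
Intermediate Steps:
c(M, N) = 3*N
c(-7, (5*(-3))*1)*(0 - (76/(-43) - 8/43)) = (3*((5*(-3))*1))*(0 - (76/(-43) - 8/43)) = (3*(-15*1))*(0 - (76*(-1/43) - 8*1/43)) = (3*(-15))*(0 - (-76/43 - 8/43)) = -45*(0 - 1*(-84/43)) = -45*(0 + 84/43) = -45*84/43 = -3780/43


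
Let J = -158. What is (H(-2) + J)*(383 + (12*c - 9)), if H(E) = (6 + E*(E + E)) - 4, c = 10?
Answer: -73112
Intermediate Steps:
H(E) = 2 + 2*E**2 (H(E) = (6 + E*(2*E)) - 4 = (6 + 2*E**2) - 4 = 2 + 2*E**2)
(H(-2) + J)*(383 + (12*c - 9)) = ((2 + 2*(-2)**2) - 158)*(383 + (12*10 - 9)) = ((2 + 2*4) - 158)*(383 + (120 - 9)) = ((2 + 8) - 158)*(383 + 111) = (10 - 158)*494 = -148*494 = -73112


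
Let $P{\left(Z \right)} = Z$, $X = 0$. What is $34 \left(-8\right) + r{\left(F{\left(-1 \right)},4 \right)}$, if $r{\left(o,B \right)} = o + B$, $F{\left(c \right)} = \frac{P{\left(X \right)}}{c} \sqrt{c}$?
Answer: $-268$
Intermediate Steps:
$F{\left(c \right)} = 0$ ($F{\left(c \right)} = \frac{0}{c} \sqrt{c} = 0 \sqrt{c} = 0$)
$r{\left(o,B \right)} = B + o$
$34 \left(-8\right) + r{\left(F{\left(-1 \right)},4 \right)} = 34 \left(-8\right) + \left(4 + 0\right) = -272 + 4 = -268$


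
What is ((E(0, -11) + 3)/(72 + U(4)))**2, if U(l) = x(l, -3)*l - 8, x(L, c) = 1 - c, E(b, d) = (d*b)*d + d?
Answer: 1/100 ≈ 0.010000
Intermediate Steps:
E(b, d) = d + b*d**2 (E(b, d) = (b*d)*d + d = b*d**2 + d = d + b*d**2)
U(l) = -8 + 4*l (U(l) = (1 - 1*(-3))*l - 8 = (1 + 3)*l - 8 = 4*l - 8 = -8 + 4*l)
((E(0, -11) + 3)/(72 + U(4)))**2 = ((-11*(1 + 0*(-11)) + 3)/(72 + (-8 + 4*4)))**2 = ((-11*(1 + 0) + 3)/(72 + (-8 + 16)))**2 = ((-11*1 + 3)/(72 + 8))**2 = ((-11 + 3)/80)**2 = (-8*1/80)**2 = (-1/10)**2 = 1/100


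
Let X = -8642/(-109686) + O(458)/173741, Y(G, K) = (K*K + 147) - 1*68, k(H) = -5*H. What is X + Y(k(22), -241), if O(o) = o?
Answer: 554177036733035/9528477663 ≈ 58160.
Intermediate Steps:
Y(G, K) = 79 + K² (Y(G, K) = (K² + 147) - 68 = (147 + K²) - 68 = 79 + K²)
X = 775852955/9528477663 (X = -8642/(-109686) + 458/173741 = -8642*(-1/109686) + 458*(1/173741) = 4321/54843 + 458/173741 = 775852955/9528477663 ≈ 0.081425)
X + Y(k(22), -241) = 775852955/9528477663 + (79 + (-241)²) = 775852955/9528477663 + (79 + 58081) = 775852955/9528477663 + 58160 = 554177036733035/9528477663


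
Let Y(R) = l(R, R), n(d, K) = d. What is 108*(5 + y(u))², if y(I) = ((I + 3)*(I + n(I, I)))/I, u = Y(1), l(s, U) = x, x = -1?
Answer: 8748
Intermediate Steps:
l(s, U) = -1
Y(R) = -1
u = -1
y(I) = 6 + 2*I (y(I) = ((I + 3)*(I + I))/I = ((3 + I)*(2*I))/I = (2*I*(3 + I))/I = 6 + 2*I)
108*(5 + y(u))² = 108*(5 + (6 + 2*(-1)))² = 108*(5 + (6 - 2))² = 108*(5 + 4)² = 108*9² = 108*81 = 8748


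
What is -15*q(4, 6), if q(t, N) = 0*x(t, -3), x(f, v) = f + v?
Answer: 0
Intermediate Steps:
q(t, N) = 0 (q(t, N) = 0*(t - 3) = 0*(-3 + t) = 0)
-15*q(4, 6) = -15*0 = 0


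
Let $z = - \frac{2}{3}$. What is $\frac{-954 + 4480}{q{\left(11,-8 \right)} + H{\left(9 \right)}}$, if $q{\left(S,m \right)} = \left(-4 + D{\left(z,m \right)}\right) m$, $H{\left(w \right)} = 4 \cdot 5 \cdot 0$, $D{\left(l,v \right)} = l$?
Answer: $\frac{5289}{56} \approx 94.446$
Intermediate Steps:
$z = - \frac{2}{3}$ ($z = \left(-2\right) \frac{1}{3} = - \frac{2}{3} \approx -0.66667$)
$H{\left(w \right)} = 0$ ($H{\left(w \right)} = 20 \cdot 0 = 0$)
$q{\left(S,m \right)} = - \frac{14 m}{3}$ ($q{\left(S,m \right)} = \left(-4 - \frac{2}{3}\right) m = - \frac{14 m}{3}$)
$\frac{-954 + 4480}{q{\left(11,-8 \right)} + H{\left(9 \right)}} = \frac{-954 + 4480}{\left(- \frac{14}{3}\right) \left(-8\right) + 0} = \frac{3526}{\frac{112}{3} + 0} = \frac{3526}{\frac{112}{3}} = 3526 \cdot \frac{3}{112} = \frac{5289}{56}$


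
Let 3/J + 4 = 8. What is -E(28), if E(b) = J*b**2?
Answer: -588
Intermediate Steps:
J = 3/4 (J = 3/(-4 + 8) = 3/4 ≈ 0.75000)
E(b) = 3*b**2/4
-E(28) = -3*28**2/4 = -3*784/4 = -1*588 = -588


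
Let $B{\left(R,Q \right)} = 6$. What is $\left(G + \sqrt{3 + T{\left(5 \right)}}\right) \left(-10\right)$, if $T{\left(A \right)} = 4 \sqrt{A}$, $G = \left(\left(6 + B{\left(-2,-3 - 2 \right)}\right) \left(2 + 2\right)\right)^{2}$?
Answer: $-23040 - 10 \sqrt{3 + 4 \sqrt{5}} \approx -23075.0$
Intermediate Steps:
$G = 2304$ ($G = \left(\left(6 + 6\right) \left(2 + 2\right)\right)^{2} = \left(12 \cdot 4\right)^{2} = 48^{2} = 2304$)
$\left(G + \sqrt{3 + T{\left(5 \right)}}\right) \left(-10\right) = \left(2304 + \sqrt{3 + 4 \sqrt{5}}\right) \left(-10\right) = -23040 - 10 \sqrt{3 + 4 \sqrt{5}}$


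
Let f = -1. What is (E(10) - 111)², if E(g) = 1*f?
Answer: 12544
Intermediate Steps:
E(g) = -1 (E(g) = 1*(-1) = -1)
(E(10) - 111)² = (-1 - 111)² = (-112)² = 12544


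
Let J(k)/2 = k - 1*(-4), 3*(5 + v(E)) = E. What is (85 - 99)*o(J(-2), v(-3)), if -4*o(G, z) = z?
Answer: -21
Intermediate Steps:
v(E) = -5 + E/3
J(k) = 8 + 2*k (J(k) = 2*(k - 1*(-4)) = 2*(k + 4) = 2*(4 + k) = 8 + 2*k)
o(G, z) = -z/4
(85 - 99)*o(J(-2), v(-3)) = (85 - 99)*(-(-5 + (⅓)*(-3))/4) = -(-7)*(-5 - 1)/2 = -(-7)*(-6)/2 = -14*3/2 = -21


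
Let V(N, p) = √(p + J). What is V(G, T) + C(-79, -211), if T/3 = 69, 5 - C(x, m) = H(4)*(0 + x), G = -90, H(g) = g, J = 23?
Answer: 321 + √230 ≈ 336.17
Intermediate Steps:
C(x, m) = 5 - 4*x (C(x, m) = 5 - 4*(0 + x) = 5 - 4*x)
T = 207 (T = 3*69 = 207)
V(N, p) = √(23 + p) (V(N, p) = √(p + 23) = √(23 + p))
V(G, T) + C(-79, -211) = √(23 + 207) + (5 - 4*(-79)) = √230 + (5 + 316) = √230 + 321 = 321 + √230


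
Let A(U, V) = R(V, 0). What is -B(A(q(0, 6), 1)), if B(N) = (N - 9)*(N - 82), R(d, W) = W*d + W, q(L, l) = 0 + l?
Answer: -738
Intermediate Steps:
q(L, l) = l
R(d, W) = W + W*d
A(U, V) = 0 (A(U, V) = 0*(1 + V) = 0)
B(N) = (-82 + N)*(-9 + N) (B(N) = (-9 + N)*(-82 + N) = (-82 + N)*(-9 + N))
-B(A(q(0, 6), 1)) = -(738 + 0² - 91*0) = -(738 + 0 + 0) = -1*738 = -738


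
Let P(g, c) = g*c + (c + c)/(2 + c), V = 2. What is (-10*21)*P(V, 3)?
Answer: -1512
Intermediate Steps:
P(g, c) = c*g + 2*c/(2 + c) (P(g, c) = c*g + (2*c)/(2 + c) = c*g + 2*c/(2 + c))
(-10*21)*P(V, 3) = (-10*21)*(3*(2 + 2*2 + 3*2)/(2 + 3)) = -630*(2 + 4 + 6)/5 = -630*12/5 = -210*36/5 = -1512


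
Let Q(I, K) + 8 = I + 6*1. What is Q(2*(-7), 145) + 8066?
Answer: 8050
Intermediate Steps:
Q(I, K) = -2 + I (Q(I, K) = -8 + (I + 6*1) = -8 + (I + 6) = -8 + (6 + I) = -2 + I)
Q(2*(-7), 145) + 8066 = (-2 + 2*(-7)) + 8066 = (-2 - 14) + 8066 = -16 + 8066 = 8050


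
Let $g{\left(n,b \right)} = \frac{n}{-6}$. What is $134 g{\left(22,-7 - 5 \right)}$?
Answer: $- \frac{1474}{3} \approx -491.33$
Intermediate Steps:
$g{\left(n,b \right)} = - \frac{n}{6}$ ($g{\left(n,b \right)} = n \left(- \frac{1}{6}\right) = - \frac{n}{6}$)
$134 g{\left(22,-7 - 5 \right)} = 134 \left(\left(- \frac{1}{6}\right) 22\right) = 134 \left(- \frac{11}{3}\right) = - \frac{1474}{3}$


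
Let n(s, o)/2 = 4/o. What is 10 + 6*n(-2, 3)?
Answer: 26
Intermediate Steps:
n(s, o) = 8/o (n(s, o) = 2*(4/o) = 8/o)
10 + 6*n(-2, 3) = 10 + 6*(8/3) = 10 + 16 = 26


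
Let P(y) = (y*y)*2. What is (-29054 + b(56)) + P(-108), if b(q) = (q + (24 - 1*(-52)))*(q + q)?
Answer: 9058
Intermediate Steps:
b(q) = 2*q*(76 + q) (b(q) = (q + (24 + 52))*(2*q) = (q + 76)*(2*q) = (76 + q)*(2*q) = 2*q*(76 + q))
P(y) = 2*y² (P(y) = y²*2 = 2*y²)
(-29054 + b(56)) + P(-108) = (-29054 + 2*56*(76 + 56)) + 2*(-108)² = (-29054 + 2*56*132) + 2*11664 = (-29054 + 14784) + 23328 = -14270 + 23328 = 9058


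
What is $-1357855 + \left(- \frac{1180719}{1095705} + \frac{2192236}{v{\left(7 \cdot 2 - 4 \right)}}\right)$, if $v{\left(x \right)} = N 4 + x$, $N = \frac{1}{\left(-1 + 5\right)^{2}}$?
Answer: $- \frac{5710224627526}{4991545} \approx -1.144 \cdot 10^{6}$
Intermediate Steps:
$N = \frac{1}{16}$ ($N = \frac{1}{4^{2}} = \frac{1}{16} \approx 0.0625$)
$v{\left(x \right)} = \frac{1}{4} + x$ ($v{\left(x \right)} = \frac{1}{16} \cdot 4 + x = \frac{1}{4} + x$)
$-1357855 + \left(- \frac{1180719}{1095705} + \frac{2192236}{v{\left(7 \cdot 2 - 4 \right)}}\right) = -1357855 + \left(- \frac{1180719}{1095705} + \frac{2192236}{\frac{1}{4} + \left(7 \cdot 2 - 4\right)}\right) = -1357855 + \left(\left(-1180719\right) \frac{1}{1095705} + \frac{2192236}{\frac{1}{4} + \left(14 - 4\right)}\right) = -1357855 - \left(\frac{131191}{121745} - \frac{2192236}{\frac{1}{4} + 10}\right) = -1357855 - \left(\frac{131191}{121745} - \frac{2192236}{\frac{41}{4}}\right) = -1357855 + \left(- \frac{131191}{121745} + 2192236 \cdot \frac{4}{41}\right) = -1357855 + \left(- \frac{131191}{121745} + \frac{8768944}{41}\right) = -1357855 + \frac{1067569708449}{4991545} = - \frac{5710224627526}{4991545}$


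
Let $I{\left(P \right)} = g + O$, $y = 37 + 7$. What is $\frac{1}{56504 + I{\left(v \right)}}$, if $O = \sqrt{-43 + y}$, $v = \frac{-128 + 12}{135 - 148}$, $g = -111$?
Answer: $\frac{1}{56394} \approx 1.7732 \cdot 10^{-5}$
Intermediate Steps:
$y = 44$
$v = \frac{116}{13}$ ($v = - \frac{116}{-13} = \left(-116\right) \left(- \frac{1}{13}\right) = \frac{116}{13} \approx 8.9231$)
$O = 1$ ($O = \sqrt{-43 + 44} = \sqrt{1} = 1$)
$I{\left(P \right)} = -110$ ($I{\left(P \right)} = -111 + 1 = -110$)
$\frac{1}{56504 + I{\left(v \right)}} = \frac{1}{56504 - 110} = \frac{1}{56394}$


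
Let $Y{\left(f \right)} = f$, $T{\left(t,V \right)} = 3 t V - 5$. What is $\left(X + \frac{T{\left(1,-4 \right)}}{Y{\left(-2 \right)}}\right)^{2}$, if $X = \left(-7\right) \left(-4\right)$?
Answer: $\frac{5329}{4} \approx 1332.3$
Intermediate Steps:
$T{\left(t,V \right)} = -5 + 3 V t$ ($T{\left(t,V \right)} = 3 V t - 5 = -5 + 3 V t$)
$X = 28$
$\left(X + \frac{T{\left(1,-4 \right)}}{Y{\left(-2 \right)}}\right)^{2} = \left(28 + \frac{-5 + 3 \left(-4\right) 1}{-2}\right)^{2} = \left(28 + \left(-5 - 12\right) \left(- \frac{1}{2}\right)\right)^{2} = \left(28 - - \frac{17}{2}\right)^{2} = \left(28 + \frac{17}{2}\right)^{2} = \left(\frac{73}{2}\right)^{2} = \frac{5329}{4}$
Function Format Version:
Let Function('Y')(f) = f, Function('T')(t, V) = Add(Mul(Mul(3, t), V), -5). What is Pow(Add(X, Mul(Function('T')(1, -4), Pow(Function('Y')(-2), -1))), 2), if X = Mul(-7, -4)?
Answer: Rational(5329, 4) ≈ 1332.3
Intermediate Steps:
Function('T')(t, V) = Add(-5, Mul(3, V, t)) (Function('T')(t, V) = Add(Mul(3, V, t), -5) = Add(-5, Mul(3, V, t)))
X = 28
Pow(Add(X, Mul(Function('T')(1, -4), Pow(Function('Y')(-2), -1))), 2) = Pow(Add(28, Mul(Add(-5, Mul(3, -4, 1)), Pow(-2, -1))), 2) = Pow(Add(28, Mul(Add(-5, -12), Rational(-1, 2))), 2) = Pow(Add(28, Mul(-17, Rational(-1, 2))), 2) = Pow(Add(28, Rational(17, 2)), 2) = Pow(Rational(73, 2), 2) = Rational(5329, 4)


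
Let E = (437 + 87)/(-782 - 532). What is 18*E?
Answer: -524/73 ≈ -7.1781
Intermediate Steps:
E = -262/657 (E = 524/(-1314) = 524*(-1/1314) = -262/657 ≈ -0.39878)
18*E = 18*(-262/657) = -524/73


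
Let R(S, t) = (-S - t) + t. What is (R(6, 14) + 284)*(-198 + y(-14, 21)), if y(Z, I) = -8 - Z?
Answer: -53376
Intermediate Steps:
R(S, t) = -S
(R(6, 14) + 284)*(-198 + y(-14, 21)) = (-1*6 + 284)*(-198 + (-8 - 1*(-14))) = (-6 + 284)*(-198 + (-8 + 14)) = 278*(-198 + 6) = 278*(-192) = -53376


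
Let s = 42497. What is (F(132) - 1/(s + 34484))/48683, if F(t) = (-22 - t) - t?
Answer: -22016567/3747666023 ≈ -0.0058747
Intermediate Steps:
F(t) = -22 - 2*t
(F(132) - 1/(s + 34484))/48683 = ((-22 - 2*132) - 1/(42497 + 34484))/48683 = ((-22 - 264) - 1/76981)*(1/48683) = (-286 - 1*1/76981)*(1/48683) = (-286 - 1/76981)*(1/48683) = -22016567/76981*1/48683 = -22016567/3747666023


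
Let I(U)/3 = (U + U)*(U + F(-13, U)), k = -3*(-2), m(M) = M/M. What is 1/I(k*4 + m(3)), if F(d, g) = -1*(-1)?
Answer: 1/3900 ≈ 0.00025641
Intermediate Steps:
m(M) = 1
F(d, g) = 1
k = 6
I(U) = 6*U*(1 + U) (I(U) = 3*((U + U)*(U + 1)) = 3*((2*U)*(1 + U)) = 3*(2*U*(1 + U)) = 6*U*(1 + U))
1/I(k*4 + m(3)) = 1/(6*(6*4 + 1)*(1 + (6*4 + 1))) = 1/(6*(24 + 1)*(1 + (24 + 1))) = 1/(6*25*(1 + 25)) = 1/(6*25*26) = 1/3900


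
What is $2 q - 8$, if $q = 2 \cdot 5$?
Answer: $12$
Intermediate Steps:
$q = 10$
$2 q - 8 = 2 \cdot 10 - 8 = 20 - 8 = 12$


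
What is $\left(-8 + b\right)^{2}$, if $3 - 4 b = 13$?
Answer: $\frac{441}{4} \approx 110.25$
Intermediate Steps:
$b = - \frac{5}{2}$ ($b = \frac{3}{4} - \frac{13}{4} = - \frac{5}{2} \approx -2.5$)
$\left(-8 + b\right)^{2} = \left(-8 - \frac{5}{2}\right)^{2} = \left(- \frac{21}{2}\right)^{2} = \frac{441}{4}$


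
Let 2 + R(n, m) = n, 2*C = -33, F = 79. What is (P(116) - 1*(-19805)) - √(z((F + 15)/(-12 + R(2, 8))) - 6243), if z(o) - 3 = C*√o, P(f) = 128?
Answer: 19933 - √(-24960 - 11*I*√282)/2 ≈ 19933.0 + 78.994*I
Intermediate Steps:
C = -33/2 (C = (½)*(-33) = -33/2 ≈ -16.500)
R(n, m) = -2 + n
z(o) = 3 - 33*√o/2
(P(116) - 1*(-19805)) - √(z((F + 15)/(-12 + R(2, 8))) - 6243) = (128 - 1*(-19805)) - √((3 - 33*√(79 + 15)*(I*√3/6)/2) - 6243) = (128 + 19805) - √((3 - 33*√94*(I*√3/6)/2) - 6243) = 19933 - √((3 - 33*√94*(I*√3/6)/2) - 6243) = 19933 - √((3 - 33*I*√282/6/2) - 6243) = 19933 - √((3 - 11*I*√282/4) - 6243) = 19933 - √(-6240 - 11*I*√282/4)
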